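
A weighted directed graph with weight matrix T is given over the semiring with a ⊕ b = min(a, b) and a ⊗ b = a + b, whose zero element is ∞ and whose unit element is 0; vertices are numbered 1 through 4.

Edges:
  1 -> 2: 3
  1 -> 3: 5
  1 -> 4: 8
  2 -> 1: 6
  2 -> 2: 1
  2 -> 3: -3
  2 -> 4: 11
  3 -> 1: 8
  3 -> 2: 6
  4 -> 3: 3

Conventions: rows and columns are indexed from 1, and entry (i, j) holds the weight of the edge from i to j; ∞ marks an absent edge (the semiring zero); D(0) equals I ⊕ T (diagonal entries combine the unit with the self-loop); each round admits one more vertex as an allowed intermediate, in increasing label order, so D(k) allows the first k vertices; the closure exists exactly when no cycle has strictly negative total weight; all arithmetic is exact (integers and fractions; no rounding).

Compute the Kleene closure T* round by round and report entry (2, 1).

D(0):
  [0, 3, 5, 8]
  [6, 0, -3, 11]
  [8, 6, 0, ∞]
  [∞, ∞, 3, 0]
D(1):
  [0, 3, 5, 8]
  [6, 0, -3, 11]
  [8, 6, 0, 16]
  [∞, ∞, 3, 0]
D(2):
  [0, 3, 0, 8]
  [6, 0, -3, 11]
  [8, 6, 0, 16]
  [∞, ∞, 3, 0]
D(3):
  [0, 3, 0, 8]
  [5, 0, -3, 11]
  [8, 6, 0, 16]
  [11, 9, 3, 0]
D(4):
  [0, 3, 0, 8]
  [5, 0, -3, 11]
  [8, 6, 0, 16]
  [11, 9, 3, 0]
Answer: T*[2][1] = 5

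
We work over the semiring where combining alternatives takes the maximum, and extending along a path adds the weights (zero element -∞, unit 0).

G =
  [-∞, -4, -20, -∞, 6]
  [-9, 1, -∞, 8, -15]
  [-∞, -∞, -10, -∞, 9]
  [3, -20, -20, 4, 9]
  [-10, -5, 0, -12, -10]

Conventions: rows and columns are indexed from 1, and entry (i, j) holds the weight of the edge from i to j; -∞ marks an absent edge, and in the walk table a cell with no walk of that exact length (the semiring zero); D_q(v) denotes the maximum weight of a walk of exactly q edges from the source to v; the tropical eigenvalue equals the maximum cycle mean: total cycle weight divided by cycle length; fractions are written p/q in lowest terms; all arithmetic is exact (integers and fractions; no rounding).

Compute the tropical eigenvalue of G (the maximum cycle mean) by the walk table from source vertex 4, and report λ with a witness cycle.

q=0: [-∞, -∞, -∞, 0, -∞]
q=1: [3, -20, -20, 4, 9]
q=2: [7, 4, 9, 8, 13]
q=3: [11, 8, 13, 12, 18]
q=4: [15, 13, 18, 16, 22]
q=5: [19, 17, 22, 21, 27]
Optimal cycle mean attained by: cycle 3->5->3, total 9 + 0, length 2.
Answer: λ = 9/2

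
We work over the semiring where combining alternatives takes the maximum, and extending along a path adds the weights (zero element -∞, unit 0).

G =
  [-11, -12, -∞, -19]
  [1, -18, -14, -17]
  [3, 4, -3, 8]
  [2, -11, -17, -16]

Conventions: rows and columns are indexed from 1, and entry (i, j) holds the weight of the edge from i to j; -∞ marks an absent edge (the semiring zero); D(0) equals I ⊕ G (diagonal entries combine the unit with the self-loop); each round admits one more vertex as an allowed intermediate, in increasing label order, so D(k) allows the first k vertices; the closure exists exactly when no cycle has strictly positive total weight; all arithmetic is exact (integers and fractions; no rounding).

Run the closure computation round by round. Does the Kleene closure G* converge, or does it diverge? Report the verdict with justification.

D(0):
  [0, -12, -∞, -19]
  [1, 0, -14, -17]
  [3, 4, 0, 8]
  [2, -11, -17, 0]
D(1):
  [0, -12, -∞, -19]
  [1, 0, -14, -17]
  [3, 4, 0, 8]
  [2, -10, -17, 0]
D(2):
  [0, -12, -26, -19]
  [1, 0, -14, -17]
  [5, 4, 0, 8]
  [2, -10, -17, 0]
D(3):
  [0, -12, -26, -18]
  [1, 0, -14, -6]
  [5, 4, 0, 8]
  [2, -10, -17, 0]
D(4):
  [0, -12, -26, -18]
  [1, 0, -14, -6]
  [10, 4, 0, 8]
  [2, -10, -17, 0]
Key observation: every diagonal entry stays at the unit through all rounds, so no improving cycle exists.
Answer: CONVERGES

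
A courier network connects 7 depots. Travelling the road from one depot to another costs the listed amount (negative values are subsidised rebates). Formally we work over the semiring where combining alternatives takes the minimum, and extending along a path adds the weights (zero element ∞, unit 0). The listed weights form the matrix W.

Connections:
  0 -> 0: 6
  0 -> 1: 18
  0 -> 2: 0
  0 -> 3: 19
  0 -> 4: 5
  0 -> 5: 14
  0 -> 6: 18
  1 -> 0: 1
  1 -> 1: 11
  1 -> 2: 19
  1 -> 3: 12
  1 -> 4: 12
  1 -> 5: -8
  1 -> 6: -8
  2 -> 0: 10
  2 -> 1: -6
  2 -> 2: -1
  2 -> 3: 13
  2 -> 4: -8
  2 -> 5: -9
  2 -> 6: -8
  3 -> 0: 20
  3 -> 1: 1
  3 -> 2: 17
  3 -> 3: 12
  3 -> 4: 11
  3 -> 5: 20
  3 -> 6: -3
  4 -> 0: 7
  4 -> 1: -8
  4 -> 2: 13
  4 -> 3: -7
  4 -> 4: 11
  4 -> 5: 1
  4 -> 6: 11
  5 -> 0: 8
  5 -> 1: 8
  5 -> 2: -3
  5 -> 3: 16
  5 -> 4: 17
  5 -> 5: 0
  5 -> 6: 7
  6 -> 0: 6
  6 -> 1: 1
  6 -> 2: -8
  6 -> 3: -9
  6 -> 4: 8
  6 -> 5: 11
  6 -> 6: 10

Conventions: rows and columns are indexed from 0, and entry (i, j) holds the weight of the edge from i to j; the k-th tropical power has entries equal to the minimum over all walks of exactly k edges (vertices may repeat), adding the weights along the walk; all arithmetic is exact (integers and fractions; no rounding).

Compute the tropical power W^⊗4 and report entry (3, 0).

W^⊗2:
  [10, -6, -1, -2, -8, -9, -8]
  [-2, -7, -16, -17, 0, -8, -1]
  [-5, -16, -16, -17, -9, -14, -14]
  [2, -2, -11, -12, 5, -7, -7]
  [-7, -6, -2, 2, 4, -16, -16]
  [7, -9, -4, -2, -11, -12, -11]
  [2, -14, -9, 1, -16, -17, -16]
W^⊗3:
  [-5, -16, -16, -17, -9, -14, -14]
  [-6, -22, -17, -10, -24, -25, -24]
  [-15, -22, -22, -23, -24, -25, -24]
  [-1, -17, -15, -16, -19, -20, -19]
  [-10, -15, -24, -25, -10, -16, -14]
  [-8, -19, -19, -20, -12, -17, -17]
  [-13, -24, -24, -25, -17, -22, -22]
W^⊗4:
  [-15, -22, -22, -23, -24, -25, -24]
  [-21, -32, -32, -33, -25, -30, -30]
  [-21, -32, -32, -33, -30, -31, -30]
  [-16, -27, -27, -28, -23, -25, -25]
  [-14, -30, -25, -23, -32, -33, -32]
  [-18, -25, -25, -26, -27, -28, -27]
  [-23, -30, -30, -31, -32, -33, -32]
Key observation: the optimum is the walk 3->6->2->1->0, with weight (-3) + (-8) + (-6) + 1 = -16.
Optimal value attained by: walk 3->6->2->1->0.
Answer: (W^⊗4)[3][0] = -16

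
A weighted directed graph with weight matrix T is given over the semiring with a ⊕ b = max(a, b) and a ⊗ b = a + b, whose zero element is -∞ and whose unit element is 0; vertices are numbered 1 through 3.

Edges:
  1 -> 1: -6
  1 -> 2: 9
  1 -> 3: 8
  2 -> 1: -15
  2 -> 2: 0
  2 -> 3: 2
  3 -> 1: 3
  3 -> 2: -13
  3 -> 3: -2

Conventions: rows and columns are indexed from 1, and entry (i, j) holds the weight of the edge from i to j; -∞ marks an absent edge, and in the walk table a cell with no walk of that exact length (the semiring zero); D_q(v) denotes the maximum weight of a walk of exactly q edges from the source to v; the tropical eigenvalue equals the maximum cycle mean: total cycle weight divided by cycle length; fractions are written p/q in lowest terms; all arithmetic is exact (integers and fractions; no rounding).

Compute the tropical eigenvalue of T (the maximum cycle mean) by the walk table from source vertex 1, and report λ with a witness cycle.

q=0: [0, -∞, -∞]
q=1: [-6, 9, 8]
q=2: [11, 9, 11]
q=3: [14, 20, 19]
Optimal cycle mean attained by: cycle 1->3->1, total 8 + 3, length 2.
Answer: λ = 11/2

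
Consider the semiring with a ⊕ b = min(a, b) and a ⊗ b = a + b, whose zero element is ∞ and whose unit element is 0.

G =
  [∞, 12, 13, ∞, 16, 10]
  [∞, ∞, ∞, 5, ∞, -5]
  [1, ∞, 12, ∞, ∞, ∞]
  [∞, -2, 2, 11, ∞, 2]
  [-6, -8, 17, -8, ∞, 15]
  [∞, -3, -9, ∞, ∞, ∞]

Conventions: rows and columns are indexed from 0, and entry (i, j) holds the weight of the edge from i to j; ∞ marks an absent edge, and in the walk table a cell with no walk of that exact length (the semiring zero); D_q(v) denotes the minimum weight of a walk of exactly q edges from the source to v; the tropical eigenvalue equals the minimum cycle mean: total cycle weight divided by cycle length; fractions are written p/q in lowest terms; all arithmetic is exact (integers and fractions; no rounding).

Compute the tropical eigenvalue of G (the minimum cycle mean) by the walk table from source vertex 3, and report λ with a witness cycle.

q=0: [∞, ∞, ∞, 0, ∞, ∞]
q=1: [∞, -2, 2, 11, ∞, 2]
q=2: [3, -1, -7, 3, ∞, -7]
q=3: [-6, -10, -16, 4, 19, -6]
q=4: [-15, -9, -15, -5, 10, -15]
q=5: [-14, -18, -24, -4, 1, -14]
q=6: [-23, -17, -23, -13, 2, -23]
Optimal cycle mean attained by: cycle 1->5->1, total (-5) + (-3), length 2.
Answer: λ = -4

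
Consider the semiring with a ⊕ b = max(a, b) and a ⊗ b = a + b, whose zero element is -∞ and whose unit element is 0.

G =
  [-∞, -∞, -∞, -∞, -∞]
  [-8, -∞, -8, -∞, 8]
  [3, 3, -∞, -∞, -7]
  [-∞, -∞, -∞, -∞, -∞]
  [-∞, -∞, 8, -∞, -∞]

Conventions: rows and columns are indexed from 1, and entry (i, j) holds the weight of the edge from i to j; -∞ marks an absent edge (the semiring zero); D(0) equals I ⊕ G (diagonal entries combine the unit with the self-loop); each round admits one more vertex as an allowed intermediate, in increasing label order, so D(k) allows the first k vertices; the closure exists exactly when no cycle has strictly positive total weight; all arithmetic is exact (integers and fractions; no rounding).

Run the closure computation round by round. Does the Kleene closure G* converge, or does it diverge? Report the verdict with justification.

D(0):
  [0, -∞, -∞, -∞, -∞]
  [-8, 0, -8, -∞, 8]
  [3, 3, 0, -∞, -7]
  [-∞, -∞, -∞, 0, -∞]
  [-∞, -∞, 8, -∞, 0]
D(1):
  [0, -∞, -∞, -∞, -∞]
  [-8, 0, -8, -∞, 8]
  [3, 3, 0, -∞, -7]
  [-∞, -∞, -∞, 0, -∞]
  [-∞, -∞, 8, -∞, 0]
D(2):
  [0, -∞, -∞, -∞, -∞]
  [-8, 0, -8, -∞, 8]
  [3, 3, 0, -∞, 11]
  [-∞, -∞, -∞, 0, -∞]
  [-∞, -∞, 8, -∞, 0]
Detection: at round 3, diagonal entry (5, 5) turns strictly positive.
Key observation: the cycle 5->3->2->5 has total weight 8 + 3 + 8, which is strictly positive.
Answer: DIVERGES — positive cycle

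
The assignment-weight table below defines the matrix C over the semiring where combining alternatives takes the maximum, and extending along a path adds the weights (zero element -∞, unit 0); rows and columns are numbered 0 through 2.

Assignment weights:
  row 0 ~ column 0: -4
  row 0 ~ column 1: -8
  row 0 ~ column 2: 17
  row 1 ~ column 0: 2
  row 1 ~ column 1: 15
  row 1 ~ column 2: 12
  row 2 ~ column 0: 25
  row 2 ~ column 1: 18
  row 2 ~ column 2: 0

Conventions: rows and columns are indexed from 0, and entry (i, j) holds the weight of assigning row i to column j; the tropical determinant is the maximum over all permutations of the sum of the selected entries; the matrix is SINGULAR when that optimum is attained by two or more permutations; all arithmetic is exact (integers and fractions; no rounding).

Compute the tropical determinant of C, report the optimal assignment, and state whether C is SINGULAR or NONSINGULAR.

σ = (0, 1, 2): (-4) + 15 + 0 = 11
σ = (0, 2, 1): (-4) + 12 + 18 = 26
σ = (1, 0, 2): (-8) + 2 + 0 = -6
σ = (1, 2, 0): (-8) + 12 + 25 = 29
σ = (2, 0, 1): 17 + 2 + 18 = 37
σ = (2, 1, 0): 17 + 15 + 25 = 57
Optimal value attained by: σ = (2, 1, 0).
Answer: det⊕(C) = 57; verdict: NONSINGULAR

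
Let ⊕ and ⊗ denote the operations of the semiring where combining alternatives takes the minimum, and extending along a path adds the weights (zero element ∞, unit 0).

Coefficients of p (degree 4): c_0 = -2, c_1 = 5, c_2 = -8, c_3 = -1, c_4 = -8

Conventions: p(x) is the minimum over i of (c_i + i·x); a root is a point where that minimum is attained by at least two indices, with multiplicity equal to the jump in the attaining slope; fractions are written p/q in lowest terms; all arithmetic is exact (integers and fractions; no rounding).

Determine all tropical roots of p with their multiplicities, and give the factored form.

hull edge (i=0, c=-2) to (i=2, c=-8): slope -3, span 2
hull edge (i=2, c=-8) to (i=4, c=-8): slope 0, span 2
Factored form: p(x) = -8 ⊗ (x ⊕ 0) ⊗ (x ⊕ 0) ⊗ (x ⊕ 3) ⊗ (x ⊕ 3)
Answer: roots = 0 (mult 2), 3 (mult 2)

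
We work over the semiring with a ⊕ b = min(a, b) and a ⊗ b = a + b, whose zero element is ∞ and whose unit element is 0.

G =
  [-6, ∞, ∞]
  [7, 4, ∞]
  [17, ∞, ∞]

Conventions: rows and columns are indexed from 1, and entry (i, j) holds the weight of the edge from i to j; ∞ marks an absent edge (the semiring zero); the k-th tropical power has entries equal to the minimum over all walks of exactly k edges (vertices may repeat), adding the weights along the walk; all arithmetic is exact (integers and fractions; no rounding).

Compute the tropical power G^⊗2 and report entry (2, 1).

G^⊗2:
  [-12, ∞, ∞]
  [1, 8, ∞]
  [11, ∞, ∞]
Key observation: the optimum is the walk 2->1->1, with weight 7 + (-6) = 1.
Optimal value attained by: walk 2->1->1.
Answer: (G^⊗2)[2][1] = 1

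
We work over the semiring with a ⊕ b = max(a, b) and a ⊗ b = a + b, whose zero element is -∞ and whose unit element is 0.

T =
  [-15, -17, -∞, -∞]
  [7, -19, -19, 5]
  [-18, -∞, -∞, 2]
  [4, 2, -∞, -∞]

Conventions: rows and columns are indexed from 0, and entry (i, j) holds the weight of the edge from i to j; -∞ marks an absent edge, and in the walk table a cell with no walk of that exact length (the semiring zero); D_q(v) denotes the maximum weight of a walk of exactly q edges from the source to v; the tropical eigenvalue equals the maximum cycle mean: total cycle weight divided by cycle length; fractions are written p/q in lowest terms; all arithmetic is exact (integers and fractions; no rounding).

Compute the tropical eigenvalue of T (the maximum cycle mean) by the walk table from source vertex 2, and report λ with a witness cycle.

q=0: [-∞, -∞, 0, -∞]
q=1: [-18, -∞, -∞, 2]
q=2: [6, 4, -∞, -∞]
q=3: [11, -11, -15, 9]
q=4: [13, 11, -30, -6]
Optimal cycle mean attained by: cycle 1->3->1, total 5 + 2, length 2.
Answer: λ = 7/2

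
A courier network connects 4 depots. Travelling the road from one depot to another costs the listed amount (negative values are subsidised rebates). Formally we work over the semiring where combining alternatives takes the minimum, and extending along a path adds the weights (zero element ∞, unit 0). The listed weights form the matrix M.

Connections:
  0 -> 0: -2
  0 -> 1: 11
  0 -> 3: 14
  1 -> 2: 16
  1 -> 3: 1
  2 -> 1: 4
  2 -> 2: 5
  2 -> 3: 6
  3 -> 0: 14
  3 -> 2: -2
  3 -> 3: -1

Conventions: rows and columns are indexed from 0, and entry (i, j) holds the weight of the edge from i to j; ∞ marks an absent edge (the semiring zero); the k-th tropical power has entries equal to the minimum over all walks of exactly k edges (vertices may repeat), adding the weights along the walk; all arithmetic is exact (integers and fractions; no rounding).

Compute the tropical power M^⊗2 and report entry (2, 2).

M^⊗2:
  [-4, 9, 12, 12]
  [15, 20, -1, 0]
  [20, 9, 4, 5]
  [12, 2, -3, -2]
Key observation: the optimum is the walk 2->3->2, with weight 6 + (-2) = 4.
Optimal value attained by: walk 2->3->2.
Answer: (M^⊗2)[2][2] = 4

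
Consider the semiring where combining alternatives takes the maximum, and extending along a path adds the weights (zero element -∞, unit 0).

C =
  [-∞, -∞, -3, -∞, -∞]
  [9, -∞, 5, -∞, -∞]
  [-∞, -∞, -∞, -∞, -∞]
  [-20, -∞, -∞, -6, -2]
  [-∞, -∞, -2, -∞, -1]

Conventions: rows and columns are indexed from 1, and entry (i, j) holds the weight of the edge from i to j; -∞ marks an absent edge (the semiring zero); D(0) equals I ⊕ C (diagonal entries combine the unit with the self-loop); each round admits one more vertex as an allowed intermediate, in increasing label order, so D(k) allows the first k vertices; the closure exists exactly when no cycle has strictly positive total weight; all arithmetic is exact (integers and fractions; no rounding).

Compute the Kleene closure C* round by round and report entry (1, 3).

D(0):
  [0, -∞, -3, -∞, -∞]
  [9, 0, 5, -∞, -∞]
  [-∞, -∞, 0, -∞, -∞]
  [-20, -∞, -∞, 0, -2]
  [-∞, -∞, -2, -∞, 0]
D(1):
  [0, -∞, -3, -∞, -∞]
  [9, 0, 6, -∞, -∞]
  [-∞, -∞, 0, -∞, -∞]
  [-20, -∞, -23, 0, -2]
  [-∞, -∞, -2, -∞, 0]
D(2):
  [0, -∞, -3, -∞, -∞]
  [9, 0, 6, -∞, -∞]
  [-∞, -∞, 0, -∞, -∞]
  [-20, -∞, -23, 0, -2]
  [-∞, -∞, -2, -∞, 0]
D(3):
  [0, -∞, -3, -∞, -∞]
  [9, 0, 6, -∞, -∞]
  [-∞, -∞, 0, -∞, -∞]
  [-20, -∞, -23, 0, -2]
  [-∞, -∞, -2, -∞, 0]
D(4):
  [0, -∞, -3, -∞, -∞]
  [9, 0, 6, -∞, -∞]
  [-∞, -∞, 0, -∞, -∞]
  [-20, -∞, -23, 0, -2]
  [-∞, -∞, -2, -∞, 0]
D(5):
  [0, -∞, -3, -∞, -∞]
  [9, 0, 6, -∞, -∞]
  [-∞, -∞, 0, -∞, -∞]
  [-20, -∞, -4, 0, -2]
  [-∞, -∞, -2, -∞, 0]
Answer: C*[1][3] = -3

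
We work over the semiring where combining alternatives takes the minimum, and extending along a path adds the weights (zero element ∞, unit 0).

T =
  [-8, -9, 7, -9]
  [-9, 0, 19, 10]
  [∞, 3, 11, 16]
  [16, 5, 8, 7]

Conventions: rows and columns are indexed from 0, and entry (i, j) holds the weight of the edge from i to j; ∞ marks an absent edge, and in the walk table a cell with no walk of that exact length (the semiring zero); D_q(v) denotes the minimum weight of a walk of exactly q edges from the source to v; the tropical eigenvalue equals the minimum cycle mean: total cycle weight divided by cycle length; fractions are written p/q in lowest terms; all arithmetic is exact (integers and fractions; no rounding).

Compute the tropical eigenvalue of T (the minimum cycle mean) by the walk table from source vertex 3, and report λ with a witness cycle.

q=0: [∞, ∞, ∞, 0]
q=1: [16, 5, 8, 7]
q=2: [-4, 5, 15, 7]
q=3: [-12, -13, 3, -13]
q=4: [-22, -21, -5, -21]
Optimal cycle mean attained by: cycle 0->1->0, total (-9) + (-9), length 2.
Answer: λ = -9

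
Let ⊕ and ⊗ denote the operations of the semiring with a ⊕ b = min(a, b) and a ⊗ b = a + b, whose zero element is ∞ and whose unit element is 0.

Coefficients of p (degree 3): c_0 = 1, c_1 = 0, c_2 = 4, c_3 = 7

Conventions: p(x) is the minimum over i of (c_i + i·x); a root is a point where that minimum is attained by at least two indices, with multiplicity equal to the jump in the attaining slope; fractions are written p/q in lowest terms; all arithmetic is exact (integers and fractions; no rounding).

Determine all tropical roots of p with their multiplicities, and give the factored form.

hull edge (i=0, c=1) to (i=1, c=0): slope -1, span 1
hull edge (i=1, c=0) to (i=3, c=7): slope 7/2, span 2
Factored form: p(x) = 7 ⊗ (x ⊕ (-7/2)) ⊗ (x ⊕ (-7/2)) ⊗ (x ⊕ 1)
Answer: roots = -7/2 (mult 2), 1 (mult 1)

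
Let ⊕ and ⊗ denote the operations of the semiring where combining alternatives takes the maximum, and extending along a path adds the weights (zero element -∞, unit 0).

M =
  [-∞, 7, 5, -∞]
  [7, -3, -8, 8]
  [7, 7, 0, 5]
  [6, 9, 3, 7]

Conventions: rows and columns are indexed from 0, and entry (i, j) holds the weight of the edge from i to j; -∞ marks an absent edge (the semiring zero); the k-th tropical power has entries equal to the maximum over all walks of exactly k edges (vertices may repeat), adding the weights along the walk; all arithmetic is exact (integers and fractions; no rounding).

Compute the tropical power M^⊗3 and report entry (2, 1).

M^⊗2:
  [14, 12, 5, 15]
  [14, 17, 12, 15]
  [14, 14, 12, 15]
  [16, 16, 11, 17]
M^⊗3:
  [21, 24, 19, 22]
  [24, 24, 19, 25]
  [21, 24, 19, 22]
  [23, 26, 21, 24]
Key observation: the optimum is the walk 2->1->3->1, with weight 7 + 8 + 9 = 24.
Optimal value attained by: walk 2->1->3->1.
Answer: (M^⊗3)[2][1] = 24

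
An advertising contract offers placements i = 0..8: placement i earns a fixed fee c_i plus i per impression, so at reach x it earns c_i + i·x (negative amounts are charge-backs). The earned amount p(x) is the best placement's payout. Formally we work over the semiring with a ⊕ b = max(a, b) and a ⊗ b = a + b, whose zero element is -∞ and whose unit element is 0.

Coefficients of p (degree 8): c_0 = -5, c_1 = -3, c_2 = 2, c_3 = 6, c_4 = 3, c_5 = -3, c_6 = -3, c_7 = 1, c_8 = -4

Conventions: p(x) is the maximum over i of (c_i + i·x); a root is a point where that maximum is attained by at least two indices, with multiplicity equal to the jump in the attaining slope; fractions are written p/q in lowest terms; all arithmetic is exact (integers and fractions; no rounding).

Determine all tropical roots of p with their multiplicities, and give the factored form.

hull edge (i=0, c=-5) to (i=3, c=6): slope 11/3, span 3
hull edge (i=3, c=6) to (i=7, c=1): slope -5/4, span 4
hull edge (i=7, c=1) to (i=8, c=-4): slope -5, span 1
Factored form: p(x) = -4 ⊗ (x ⊕ (-11/3)) ⊗ (x ⊕ (-11/3)) ⊗ (x ⊕ (-11/3)) ⊗ (x ⊕ 5/4) ⊗ (x ⊕ 5/4) ⊗ (x ⊕ 5/4) ⊗ (x ⊕ 5/4) ⊗ (x ⊕ 5)
Answer: roots = -11/3 (mult 3), 5/4 (mult 4), 5 (mult 1)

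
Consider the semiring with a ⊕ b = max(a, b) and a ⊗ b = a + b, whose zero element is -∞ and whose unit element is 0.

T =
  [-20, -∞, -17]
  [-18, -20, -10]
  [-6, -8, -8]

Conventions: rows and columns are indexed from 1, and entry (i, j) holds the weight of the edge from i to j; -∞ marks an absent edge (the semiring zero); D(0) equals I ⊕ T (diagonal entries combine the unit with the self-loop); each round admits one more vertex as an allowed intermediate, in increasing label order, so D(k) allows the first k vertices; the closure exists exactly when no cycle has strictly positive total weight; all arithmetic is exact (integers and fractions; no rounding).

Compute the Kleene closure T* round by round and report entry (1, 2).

D(0):
  [0, -∞, -17]
  [-18, 0, -10]
  [-6, -8, 0]
D(1):
  [0, -∞, -17]
  [-18, 0, -10]
  [-6, -8, 0]
D(2):
  [0, -∞, -17]
  [-18, 0, -10]
  [-6, -8, 0]
D(3):
  [0, -25, -17]
  [-16, 0, -10]
  [-6, -8, 0]
Answer: T*[1][2] = -25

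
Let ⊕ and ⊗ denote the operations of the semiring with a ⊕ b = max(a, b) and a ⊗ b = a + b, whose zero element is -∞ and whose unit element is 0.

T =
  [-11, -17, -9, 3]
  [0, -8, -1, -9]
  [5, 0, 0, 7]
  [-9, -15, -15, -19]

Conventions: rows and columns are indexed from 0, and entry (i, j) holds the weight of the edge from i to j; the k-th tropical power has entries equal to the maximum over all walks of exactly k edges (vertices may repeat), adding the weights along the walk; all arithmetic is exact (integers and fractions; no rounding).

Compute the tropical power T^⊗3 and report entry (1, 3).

T^⊗2:
  [-4, -9, -9, -2]
  [4, -1, -1, 6]
  [5, 0, 0, 8]
  [-10, -15, -15, -6]
T^⊗3:
  [-4, -9, -9, -1]
  [4, -1, -1, 7]
  [5, 0, 0, 8]
  [-10, -15, -15, -7]
Key observation: the optimum is the walk 1->2->0->3, with weight (-1) + 5 + 3 = 7.
Optimal value attained by: walk 1->2->0->3.
Answer: (T^⊗3)[1][3] = 7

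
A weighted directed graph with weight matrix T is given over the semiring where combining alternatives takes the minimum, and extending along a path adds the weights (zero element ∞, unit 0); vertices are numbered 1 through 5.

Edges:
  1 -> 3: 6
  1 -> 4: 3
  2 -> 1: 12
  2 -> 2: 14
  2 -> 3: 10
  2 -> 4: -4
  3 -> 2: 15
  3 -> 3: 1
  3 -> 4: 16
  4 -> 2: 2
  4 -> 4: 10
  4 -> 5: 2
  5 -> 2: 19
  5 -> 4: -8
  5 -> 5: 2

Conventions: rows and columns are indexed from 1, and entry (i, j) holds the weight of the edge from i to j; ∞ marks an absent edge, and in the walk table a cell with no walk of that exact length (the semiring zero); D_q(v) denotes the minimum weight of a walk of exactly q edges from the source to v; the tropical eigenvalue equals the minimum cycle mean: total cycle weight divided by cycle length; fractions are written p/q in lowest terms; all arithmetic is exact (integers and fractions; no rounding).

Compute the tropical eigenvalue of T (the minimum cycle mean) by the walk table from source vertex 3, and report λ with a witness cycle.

q=0: [∞, ∞, 0, ∞, ∞]
q=1: [∞, 15, 1, 16, ∞]
q=2: [27, 16, 2, 11, 18]
q=3: [28, 13, 3, 10, 13]
q=4: [25, 12, 4, 5, 12]
q=5: [24, 7, 5, 4, 7]
Optimal cycle mean attained by: cycle 4->5->4, total 2 + (-8), length 2.
Answer: λ = -3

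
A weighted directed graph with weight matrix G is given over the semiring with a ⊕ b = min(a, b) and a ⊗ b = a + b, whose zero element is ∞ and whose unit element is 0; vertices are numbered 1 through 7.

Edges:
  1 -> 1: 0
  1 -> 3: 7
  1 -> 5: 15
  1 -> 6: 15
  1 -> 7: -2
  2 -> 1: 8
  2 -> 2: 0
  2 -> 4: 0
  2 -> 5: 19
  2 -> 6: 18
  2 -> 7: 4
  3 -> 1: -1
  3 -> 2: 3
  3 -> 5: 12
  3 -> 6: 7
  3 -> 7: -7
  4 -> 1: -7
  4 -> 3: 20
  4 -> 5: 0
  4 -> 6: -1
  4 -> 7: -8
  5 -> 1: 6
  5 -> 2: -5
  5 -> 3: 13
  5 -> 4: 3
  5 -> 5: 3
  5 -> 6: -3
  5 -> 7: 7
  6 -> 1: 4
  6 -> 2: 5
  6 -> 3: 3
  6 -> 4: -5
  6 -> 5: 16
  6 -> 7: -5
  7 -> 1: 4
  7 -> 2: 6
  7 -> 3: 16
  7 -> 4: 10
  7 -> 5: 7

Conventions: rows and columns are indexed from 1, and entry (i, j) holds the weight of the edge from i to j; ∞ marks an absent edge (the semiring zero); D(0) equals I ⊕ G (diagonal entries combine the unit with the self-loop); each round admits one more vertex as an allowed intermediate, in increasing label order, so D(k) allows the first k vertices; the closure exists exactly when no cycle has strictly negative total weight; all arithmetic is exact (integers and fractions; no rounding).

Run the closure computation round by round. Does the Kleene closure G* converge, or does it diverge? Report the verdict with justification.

D(0):
  [0, ∞, 7, ∞, 15, 15, -2]
  [8, 0, ∞, 0, 19, 18, 4]
  [-1, 3, 0, ∞, 12, 7, -7]
  [-7, ∞, 20, 0, 0, -1, -8]
  [6, -5, 13, 3, 0, -3, 7]
  [4, 5, 3, -5, 16, 0, -5]
  [4, 6, 16, 10, 7, ∞, 0]
D(1):
  [0, ∞, 7, ∞, 15, 15, -2]
  [8, 0, 15, 0, 19, 18, 4]
  [-1, 3, 0, ∞, 12, 7, -7]
  [-7, ∞, 0, 0, 0, -1, -9]
  [6, -5, 13, 3, 0, -3, 4]
  [4, 5, 3, -5, 16, 0, -5]
  [4, 6, 11, 10, 7, 19, 0]
D(2):
  [0, ∞, 7, ∞, 15, 15, -2]
  [8, 0, 15, 0, 19, 18, 4]
  [-1, 3, 0, 3, 12, 7, -7]
  [-7, ∞, 0, 0, 0, -1, -9]
  [3, -5, 10, -5, 0, -3, -1]
  [4, 5, 3, -5, 16, 0, -5]
  [4, 6, 11, 6, 7, 19, 0]
D(3):
  [0, 10, 7, 10, 15, 14, -2]
  [8, 0, 15, 0, 19, 18, 4]
  [-1, 3, 0, 3, 12, 7, -7]
  [-7, 3, 0, 0, 0, -1, -9]
  [3, -5, 10, -5, 0, -3, -1]
  [2, 5, 3, -5, 15, 0, -5]
  [4, 6, 11, 6, 7, 18, 0]
Detection: at round 4, diagonal entry (5, 5) turns strictly negative.
Key observation: the cycle 5->2->4->5 has total weight (-5) + 0 + 0, which is strictly negative.
Answer: DIVERGES — negative cycle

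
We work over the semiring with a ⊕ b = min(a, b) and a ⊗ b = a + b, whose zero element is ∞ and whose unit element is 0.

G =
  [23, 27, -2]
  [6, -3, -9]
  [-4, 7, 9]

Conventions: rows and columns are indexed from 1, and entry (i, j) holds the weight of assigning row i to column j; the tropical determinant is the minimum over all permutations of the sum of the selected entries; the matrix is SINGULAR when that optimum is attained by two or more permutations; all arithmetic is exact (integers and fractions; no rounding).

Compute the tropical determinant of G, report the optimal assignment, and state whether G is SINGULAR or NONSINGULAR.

σ = (1, 2, 3): 23 + (-3) + 9 = 29
σ = (1, 3, 2): 23 + (-9) + 7 = 21
σ = (2, 1, 3): 27 + 6 + 9 = 42
σ = (2, 3, 1): 27 + (-9) + (-4) = 14
σ = (3, 1, 2): (-2) + 6 + 7 = 11
σ = (3, 2, 1): (-2) + (-3) + (-4) = -9
Optimal value attained by: σ = (3, 2, 1).
Answer: det⊕(G) = -9; verdict: NONSINGULAR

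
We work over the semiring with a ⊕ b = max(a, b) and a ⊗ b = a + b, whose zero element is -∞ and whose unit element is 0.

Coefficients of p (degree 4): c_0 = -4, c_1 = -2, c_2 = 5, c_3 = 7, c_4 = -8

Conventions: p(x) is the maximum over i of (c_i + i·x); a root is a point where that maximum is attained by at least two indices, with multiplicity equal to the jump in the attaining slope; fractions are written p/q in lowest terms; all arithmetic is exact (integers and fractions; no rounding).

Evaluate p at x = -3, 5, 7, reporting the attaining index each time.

p(-3) = max(-4+0·(-3)=-4, -2+1·(-3)=-5, 5+2·(-3)=-1, 7+3·(-3)=-2, -8+4·(-3)=-20) = -1 (attained by i=2)
p(5) = max(-4+0·5=-4, -2+1·5=3, 5+2·5=15, 7+3·5=22, -8+4·5=12) = 22 (attained by i=3)
p(7) = max(-4+0·7=-4, -2+1·7=5, 5+2·7=19, 7+3·7=28, -8+4·7=20) = 28 (attained by i=3)
Answer: p(-3) = -1; p(5) = 22; p(7) = 28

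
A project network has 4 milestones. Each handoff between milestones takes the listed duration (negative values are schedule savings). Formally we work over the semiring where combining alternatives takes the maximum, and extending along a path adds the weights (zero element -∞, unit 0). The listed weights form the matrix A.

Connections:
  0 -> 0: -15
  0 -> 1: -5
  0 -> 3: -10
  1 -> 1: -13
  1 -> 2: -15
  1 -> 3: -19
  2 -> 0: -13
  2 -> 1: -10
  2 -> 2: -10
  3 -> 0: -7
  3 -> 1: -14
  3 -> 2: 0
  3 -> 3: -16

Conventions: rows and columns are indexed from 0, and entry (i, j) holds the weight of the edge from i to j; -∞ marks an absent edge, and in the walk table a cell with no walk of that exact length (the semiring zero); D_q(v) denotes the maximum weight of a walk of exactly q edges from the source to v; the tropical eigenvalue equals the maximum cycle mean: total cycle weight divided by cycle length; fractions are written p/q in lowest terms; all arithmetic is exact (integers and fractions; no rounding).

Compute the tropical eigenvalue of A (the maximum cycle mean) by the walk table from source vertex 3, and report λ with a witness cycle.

q=0: [-∞, -∞, -∞, 0]
q=1: [-7, -14, 0, -16]
q=2: [-13, -10, -10, -17]
q=3: [-23, -18, -17, -23]
q=4: [-30, -27, -23, -33]
Optimal cycle mean attained by: cycle 0->3->2->0, total (-10) + 0 + (-13), length 3.
Answer: λ = -23/3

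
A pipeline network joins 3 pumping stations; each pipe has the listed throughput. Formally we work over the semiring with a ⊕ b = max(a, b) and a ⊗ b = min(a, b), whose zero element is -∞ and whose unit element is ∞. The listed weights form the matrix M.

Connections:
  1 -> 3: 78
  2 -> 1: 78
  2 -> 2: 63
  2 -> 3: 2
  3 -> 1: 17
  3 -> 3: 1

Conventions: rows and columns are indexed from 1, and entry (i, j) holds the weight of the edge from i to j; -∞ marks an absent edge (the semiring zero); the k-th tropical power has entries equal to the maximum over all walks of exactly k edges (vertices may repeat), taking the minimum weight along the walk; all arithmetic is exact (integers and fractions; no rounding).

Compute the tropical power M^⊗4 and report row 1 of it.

M^⊗2:
  [17, -∞, 1]
  [63, 63, 78]
  [1, -∞, 17]
M^⊗3:
  [1, -∞, 17]
  [63, 63, 63]
  [17, -∞, 1]
M^⊗4:
  [17, -∞, 1]
  [63, 63, 63]
  [1, -∞, 17]
Answer: row 1 of M^⊗4 = [17, -∞, 1]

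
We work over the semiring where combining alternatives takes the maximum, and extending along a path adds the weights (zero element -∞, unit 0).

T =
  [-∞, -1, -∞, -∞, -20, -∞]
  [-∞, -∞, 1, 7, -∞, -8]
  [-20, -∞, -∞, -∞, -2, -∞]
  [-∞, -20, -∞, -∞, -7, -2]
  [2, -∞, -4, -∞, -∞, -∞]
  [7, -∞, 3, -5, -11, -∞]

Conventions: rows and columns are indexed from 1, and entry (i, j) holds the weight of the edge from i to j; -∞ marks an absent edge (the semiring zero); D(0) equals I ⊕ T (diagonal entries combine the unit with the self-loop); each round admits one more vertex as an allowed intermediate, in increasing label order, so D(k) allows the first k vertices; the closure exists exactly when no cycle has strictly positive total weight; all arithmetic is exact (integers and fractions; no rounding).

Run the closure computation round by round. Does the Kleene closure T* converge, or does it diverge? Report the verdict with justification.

D(0):
  [0, -1, -∞, -∞, -20, -∞]
  [-∞, 0, 1, 7, -∞, -8]
  [-20, -∞, 0, -∞, -2, -∞]
  [-∞, -20, -∞, 0, -7, -2]
  [2, -∞, -4, -∞, 0, -∞]
  [7, -∞, 3, -5, -11, 0]
D(1):
  [0, -1, -∞, -∞, -20, -∞]
  [-∞, 0, 1, 7, -∞, -8]
  [-20, -21, 0, -∞, -2, -∞]
  [-∞, -20, -∞, 0, -7, -2]
  [2, 1, -4, -∞, 0, -∞]
  [7, 6, 3, -5, -11, 0]
D(2):
  [0, -1, 0, 6, -20, -9]
  [-∞, 0, 1, 7, -∞, -8]
  [-20, -21, 0, -14, -2, -29]
  [-∞, -20, -19, 0, -7, -2]
  [2, 1, 2, 8, 0, -7]
  [7, 6, 7, 13, -11, 0]
D(3):
  [0, -1, 0, 6, -2, -9]
  [-19, 0, 1, 7, -1, -8]
  [-20, -21, 0, -14, -2, -29]
  [-39, -20, -19, 0, -7, -2]
  [2, 1, 2, 8, 0, -7]
  [7, 6, 7, 13, 5, 0]
Detection: at round 4, diagonal entry (5, 5) turns strictly positive.
Key observation: the cycle 5->1->2->4->5 has total weight 2 + (-1) + 7 + (-7), which is strictly positive.
Answer: DIVERGES — positive cycle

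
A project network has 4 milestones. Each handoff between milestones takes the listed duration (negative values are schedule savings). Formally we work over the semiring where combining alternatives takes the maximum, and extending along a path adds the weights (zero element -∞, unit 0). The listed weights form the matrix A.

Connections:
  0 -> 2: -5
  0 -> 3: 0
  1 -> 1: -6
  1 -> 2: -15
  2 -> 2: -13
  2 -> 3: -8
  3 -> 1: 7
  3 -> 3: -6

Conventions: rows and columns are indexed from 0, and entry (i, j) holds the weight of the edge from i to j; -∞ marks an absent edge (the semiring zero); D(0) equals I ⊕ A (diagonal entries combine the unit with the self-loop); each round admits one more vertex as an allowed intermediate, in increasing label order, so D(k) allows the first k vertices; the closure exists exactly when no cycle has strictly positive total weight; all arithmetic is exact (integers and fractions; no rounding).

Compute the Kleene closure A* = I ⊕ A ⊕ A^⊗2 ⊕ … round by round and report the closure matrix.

D(0):
  [0, -∞, -5, 0]
  [-∞, 0, -15, -∞]
  [-∞, -∞, 0, -8]
  [-∞, 7, -∞, 0]
D(1):
  [0, -∞, -5, 0]
  [-∞, 0, -15, -∞]
  [-∞, -∞, 0, -8]
  [-∞, 7, -∞, 0]
D(2):
  [0, -∞, -5, 0]
  [-∞, 0, -15, -∞]
  [-∞, -∞, 0, -8]
  [-∞, 7, -8, 0]
D(3):
  [0, -∞, -5, 0]
  [-∞, 0, -15, -23]
  [-∞, -∞, 0, -8]
  [-∞, 7, -8, 0]
D(4):
  [0, 7, -5, 0]
  [-∞, 0, -15, -23]
  [-∞, -1, 0, -8]
  [-∞, 7, -8, 0]
Answer: A* = [[0, 7, -5, 0], [-∞, 0, -15, -23], [-∞, -1, 0, -8], [-∞, 7, -8, 0]]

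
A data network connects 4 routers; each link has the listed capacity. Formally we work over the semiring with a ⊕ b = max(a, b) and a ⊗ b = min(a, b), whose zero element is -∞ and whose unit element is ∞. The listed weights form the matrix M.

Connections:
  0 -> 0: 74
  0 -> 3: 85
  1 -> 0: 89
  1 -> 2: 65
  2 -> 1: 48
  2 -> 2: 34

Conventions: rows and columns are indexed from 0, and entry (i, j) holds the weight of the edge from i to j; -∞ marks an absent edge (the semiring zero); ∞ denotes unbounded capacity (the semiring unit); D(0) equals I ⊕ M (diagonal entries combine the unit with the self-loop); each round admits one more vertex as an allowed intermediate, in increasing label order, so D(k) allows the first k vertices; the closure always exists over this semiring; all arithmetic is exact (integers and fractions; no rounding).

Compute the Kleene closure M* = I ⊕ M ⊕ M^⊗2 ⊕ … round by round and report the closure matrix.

D(0):
  [∞, -∞, -∞, 85]
  [89, ∞, 65, -∞]
  [-∞, 48, ∞, -∞]
  [-∞, -∞, -∞, ∞]
D(1):
  [∞, -∞, -∞, 85]
  [89, ∞, 65, 85]
  [-∞, 48, ∞, -∞]
  [-∞, -∞, -∞, ∞]
D(2):
  [∞, -∞, -∞, 85]
  [89, ∞, 65, 85]
  [48, 48, ∞, 48]
  [-∞, -∞, -∞, ∞]
D(3):
  [∞, -∞, -∞, 85]
  [89, ∞, 65, 85]
  [48, 48, ∞, 48]
  [-∞, -∞, -∞, ∞]
D(4):
  [∞, -∞, -∞, 85]
  [89, ∞, 65, 85]
  [48, 48, ∞, 48]
  [-∞, -∞, -∞, ∞]
Answer: M* = [[∞, -∞, -∞, 85], [89, ∞, 65, 85], [48, 48, ∞, 48], [-∞, -∞, -∞, ∞]]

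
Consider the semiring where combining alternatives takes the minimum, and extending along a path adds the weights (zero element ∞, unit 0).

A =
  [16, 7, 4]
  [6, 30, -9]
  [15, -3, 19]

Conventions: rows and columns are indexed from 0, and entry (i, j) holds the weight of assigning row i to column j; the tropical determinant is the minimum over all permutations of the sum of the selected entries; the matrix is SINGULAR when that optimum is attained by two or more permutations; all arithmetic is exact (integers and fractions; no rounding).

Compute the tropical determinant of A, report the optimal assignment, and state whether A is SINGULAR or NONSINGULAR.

σ = (0, 1, 2): 16 + 30 + 19 = 65
σ = (0, 2, 1): 16 + (-9) + (-3) = 4
σ = (1, 0, 2): 7 + 6 + 19 = 32
σ = (1, 2, 0): 7 + (-9) + 15 = 13
σ = (2, 0, 1): 4 + 6 + (-3) = 7
σ = (2, 1, 0): 4 + 30 + 15 = 49
Optimal value attained by: σ = (0, 2, 1).
Answer: det⊕(A) = 4; verdict: NONSINGULAR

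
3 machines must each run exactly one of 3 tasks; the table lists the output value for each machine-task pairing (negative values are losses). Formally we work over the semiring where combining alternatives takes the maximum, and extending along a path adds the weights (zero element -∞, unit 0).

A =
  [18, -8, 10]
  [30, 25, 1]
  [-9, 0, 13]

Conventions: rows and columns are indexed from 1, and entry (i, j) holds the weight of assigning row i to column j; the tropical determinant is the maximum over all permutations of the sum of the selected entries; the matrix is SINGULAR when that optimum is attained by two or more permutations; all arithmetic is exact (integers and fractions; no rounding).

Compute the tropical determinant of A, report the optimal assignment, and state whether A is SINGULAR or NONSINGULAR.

σ = (1, 2, 3): 18 + 25 + 13 = 56
σ = (1, 3, 2): 18 + 1 + 0 = 19
σ = (2, 1, 3): (-8) + 30 + 13 = 35
σ = (2, 3, 1): (-8) + 1 + (-9) = -16
σ = (3, 1, 2): 10 + 30 + 0 = 40
σ = (3, 2, 1): 10 + 25 + (-9) = 26
Optimal value attained by: σ = (1, 2, 3).
Answer: det⊕(A) = 56; verdict: NONSINGULAR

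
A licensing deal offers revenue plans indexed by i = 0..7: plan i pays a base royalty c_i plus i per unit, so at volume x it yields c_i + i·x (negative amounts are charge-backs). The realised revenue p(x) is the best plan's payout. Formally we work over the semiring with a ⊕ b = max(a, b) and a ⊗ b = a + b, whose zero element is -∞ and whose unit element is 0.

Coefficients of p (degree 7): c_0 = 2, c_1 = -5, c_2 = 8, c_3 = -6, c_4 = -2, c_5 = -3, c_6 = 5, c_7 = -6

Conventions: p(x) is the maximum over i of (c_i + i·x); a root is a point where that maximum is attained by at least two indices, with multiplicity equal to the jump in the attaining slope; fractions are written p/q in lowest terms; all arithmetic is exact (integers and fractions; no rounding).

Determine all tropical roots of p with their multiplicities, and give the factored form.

hull edge (i=0, c=2) to (i=2, c=8): slope 3, span 2
hull edge (i=2, c=8) to (i=6, c=5): slope -3/4, span 4
hull edge (i=6, c=5) to (i=7, c=-6): slope -11, span 1
Factored form: p(x) = -6 ⊗ (x ⊕ (-3)) ⊗ (x ⊕ (-3)) ⊗ (x ⊕ 3/4) ⊗ (x ⊕ 3/4) ⊗ (x ⊕ 3/4) ⊗ (x ⊕ 3/4) ⊗ (x ⊕ 11)
Answer: roots = -3 (mult 2), 3/4 (mult 4), 11 (mult 1)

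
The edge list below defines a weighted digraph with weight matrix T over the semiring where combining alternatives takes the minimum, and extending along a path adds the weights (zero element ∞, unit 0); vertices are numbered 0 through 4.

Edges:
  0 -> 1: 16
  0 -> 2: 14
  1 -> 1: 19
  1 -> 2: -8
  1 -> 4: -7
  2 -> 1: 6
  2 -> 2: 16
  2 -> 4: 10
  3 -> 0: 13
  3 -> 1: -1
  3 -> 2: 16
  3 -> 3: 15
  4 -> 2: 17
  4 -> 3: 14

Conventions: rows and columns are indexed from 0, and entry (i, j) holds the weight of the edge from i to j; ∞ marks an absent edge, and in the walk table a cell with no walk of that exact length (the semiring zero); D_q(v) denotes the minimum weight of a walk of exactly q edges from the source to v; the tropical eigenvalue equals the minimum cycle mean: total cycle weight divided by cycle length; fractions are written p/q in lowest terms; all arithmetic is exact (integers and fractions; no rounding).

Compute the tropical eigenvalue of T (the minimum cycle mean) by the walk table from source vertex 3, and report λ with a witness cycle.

q=0: [∞, ∞, ∞, 0, ∞]
q=1: [13, -1, 16, 15, ∞]
q=2: [28, 14, -9, 30, -8]
q=3: [43, -3, 6, 6, 1]
q=4: [19, 5, -11, 15, -10]
q=5: [28, -5, -3, 4, -2]
Optimal cycle mean attained by: cycle 1->2->1, total (-8) + 6, length 2.
Answer: λ = -1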